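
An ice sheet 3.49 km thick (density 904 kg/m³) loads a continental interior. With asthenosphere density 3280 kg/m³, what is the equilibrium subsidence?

0.962 km

Isostatic balance requires: the ice load ρ_ice t is balanced by mantle displaced below, ρ_m s.
s = t ρ_ice / ρ_m = 3.49 km × 904/3280 = 0.962 km.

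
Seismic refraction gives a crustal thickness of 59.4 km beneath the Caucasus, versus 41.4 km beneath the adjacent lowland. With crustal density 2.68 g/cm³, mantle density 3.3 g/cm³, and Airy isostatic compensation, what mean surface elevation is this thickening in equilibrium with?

Excess crust Δ = 59.4 km − 41.4 km = 18 km, split between elevation h and root r with h + r = Δ.
Airy balance ρ_c h = (ρ_m − ρ_c) r gives r = h ρ_c/(ρ_m − ρ_c), so h (1 + ρ_c/(ρ_m − ρ_c)) = Δ, i.e. h = Δ (ρ_m − ρ_c)/ρ_m.
h = 18 km × 0.62/3.3 = 3.38 km.

3.38 km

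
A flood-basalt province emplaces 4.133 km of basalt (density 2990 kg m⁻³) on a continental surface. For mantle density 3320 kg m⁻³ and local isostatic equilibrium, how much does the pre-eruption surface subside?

3.72 km

Subaerial loading: s = t ρ_load / ρ_m.
s = 4.133 km × 2990/3320 = 3.72 km.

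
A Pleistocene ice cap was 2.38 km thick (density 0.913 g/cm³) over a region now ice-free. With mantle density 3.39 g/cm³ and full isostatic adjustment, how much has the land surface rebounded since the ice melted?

Removing the load lets mantle flow back in; uplift u satisfies ρ_ice t = ρ_m u.
u = t ρ_ice/ρ_m = 2.38 km × 0.913/3.39 = 0.641 km.

0.641 km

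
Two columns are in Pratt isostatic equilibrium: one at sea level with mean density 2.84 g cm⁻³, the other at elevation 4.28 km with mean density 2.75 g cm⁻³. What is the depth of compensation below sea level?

ρ_ref D = ρ (D + h) → D (ρ_ref − ρ) = ρ h.
D = ρ h/(ρ_ref − ρ) = 2.75 × 4.28 km/(2.84 − 2.75) = 131 km.

131 km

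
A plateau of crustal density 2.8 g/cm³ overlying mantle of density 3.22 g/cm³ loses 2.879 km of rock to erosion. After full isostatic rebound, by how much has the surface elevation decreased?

Rebound u = e ρ_c/ρ_m = 2.879 km × 2.8/3.22 = 2.503 km.
Net surface drop = e − u = 2.879 km − 2.503 km = e (ρ_m − ρ_c)/ρ_m = 0.376 km.

0.376 km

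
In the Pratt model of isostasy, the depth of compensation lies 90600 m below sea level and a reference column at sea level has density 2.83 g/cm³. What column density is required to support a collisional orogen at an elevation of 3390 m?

2.73 g/cm³

Pratt balance: ρ_ref D = ρ (D + h).
ρ = ρ_ref D/(D + h) = 2.83 × 90600 m/(90600 m + 3390 m) = 2.73 g/cm³.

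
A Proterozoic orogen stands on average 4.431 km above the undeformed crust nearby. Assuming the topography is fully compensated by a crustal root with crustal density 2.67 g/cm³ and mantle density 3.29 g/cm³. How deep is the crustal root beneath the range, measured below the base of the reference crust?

Equating mass per unit area of the two columns: the weight of the topography is balanced by the buoyancy of the root, ρ_c h = (ρ_m − ρ_c) r.
r = h · ρ_c / (ρ_m − ρ_c) = 4.431 km × 2.67 / (3.29 − 2.67) = 19.1 km.

19.1 km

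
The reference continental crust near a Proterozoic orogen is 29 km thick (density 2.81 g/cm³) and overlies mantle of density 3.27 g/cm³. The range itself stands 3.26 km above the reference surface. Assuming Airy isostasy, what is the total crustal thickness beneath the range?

Root depth r = h ρ_c / (ρ_m − ρ_c) = 3.26 km × 2.81 / 0.46 = 19.91 km.
Total thickness = T + h + r = 29 km + 3.26 km + 19.91 km = 52.2 km.

52.2 km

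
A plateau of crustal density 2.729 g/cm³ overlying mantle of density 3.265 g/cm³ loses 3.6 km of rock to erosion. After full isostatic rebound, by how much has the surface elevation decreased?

Rebound u = e ρ_c/ρ_m = 3.6 km × 2.729/3.265 = 3.009 km.
Net surface drop = e − u = 3.6 km − 3.009 km = e (ρ_m − ρ_c)/ρ_m = 0.591 km.

0.591 km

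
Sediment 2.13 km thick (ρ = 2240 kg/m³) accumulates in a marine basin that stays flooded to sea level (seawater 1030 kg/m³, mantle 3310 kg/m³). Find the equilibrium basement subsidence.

1.13 km

Submarine loading: the sediment displaces seawater, and the subsidence is in turn flooded, so s (ρ_m − ρ_w) = t (ρ_sed − ρ_w).
s = 2.13 km × (2240 − 1030) / (3310 − 1030) = 1.13 km.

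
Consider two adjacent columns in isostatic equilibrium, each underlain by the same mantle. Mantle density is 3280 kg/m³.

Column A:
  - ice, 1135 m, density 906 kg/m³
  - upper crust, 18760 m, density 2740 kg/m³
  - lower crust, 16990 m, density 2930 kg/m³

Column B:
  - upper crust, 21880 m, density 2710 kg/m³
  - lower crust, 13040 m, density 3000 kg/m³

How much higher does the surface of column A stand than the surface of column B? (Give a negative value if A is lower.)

For any compensation level in the mantle, the mantle terms cancel and isostasy reduces to e = (Σt_A − Σt_B) − (Σ(ρt)_A − Σ(ρt)_B) / ρ_m.
Σt_A = 36885 m; Σt_B = 34920 m; Σ(ρt)_A = 102211410; Σ(ρt)_B = 98414800 (in m·kg/m³).
e = (36885 − 34920) − (102211410 − 98414800) / 3280 = 807 m.

807 m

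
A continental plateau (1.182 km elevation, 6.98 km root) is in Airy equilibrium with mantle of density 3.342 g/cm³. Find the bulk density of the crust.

2.86 g/cm³

ρ_c h = (ρ_m − ρ_c) r → ρ_c (h + r) = ρ_m r → ρ_c = ρ_m r / (h + r).
ρ_c = 3.342 × 6.98 km / (1.182 km + 6.98 km) = 2.86 g/cm³.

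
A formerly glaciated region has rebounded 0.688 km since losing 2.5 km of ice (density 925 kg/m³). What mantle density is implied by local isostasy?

ρ_m = ρ_ice t / u = 925 × 2.5 km/0.688 km = 3360 kg/m³.

3360 kg/m³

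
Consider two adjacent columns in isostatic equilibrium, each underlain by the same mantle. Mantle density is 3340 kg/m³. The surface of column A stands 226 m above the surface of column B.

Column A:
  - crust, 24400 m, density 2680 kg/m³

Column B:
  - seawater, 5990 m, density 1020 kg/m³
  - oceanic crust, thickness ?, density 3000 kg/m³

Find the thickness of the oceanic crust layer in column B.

4270 m

Take the compensation level at the base of the deeper column (depth z_c below the surface of column A) and equate Σ ρ_i t_i down to z_c; mantle fills any gap and the z_c terms cancel.
Column A: 24400×2680 + (z_c − 24400)×3340
Column B: 226×0 + 5990×1020 + x×3000 + (z_c − 226 − 5990 − x)×3340
The z_c×3340 term appears on both sides and cancels. Collect the known terms of each column as K = Σ(ρt)_known − 3340 × (depth of known layers): K_A = 65392000 − 3340×24400 = −16104000; K_B = 6109800 − 3340×(226 + 5990) = −14651640.
Balance: K_A = K_B − x×(3340 − 3000), so x = (K_B − K_A)/(3340 − 3000) = 1452360/340 = 4270 m.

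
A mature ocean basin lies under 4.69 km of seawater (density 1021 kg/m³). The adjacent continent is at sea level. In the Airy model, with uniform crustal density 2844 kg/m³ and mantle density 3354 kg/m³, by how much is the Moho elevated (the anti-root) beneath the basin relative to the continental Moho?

16.8 km

Balancing pressure at the compensation depth: replacing crust with seawater at the top is compensated by replacing crust with mantle at the base: d (ρ_c − ρ_w) = a (ρ_m − ρ_c).
a = d (ρ_c − ρ_w)/(ρ_m − ρ_c) = 4.69 km × 1823/510 = 16.8 km.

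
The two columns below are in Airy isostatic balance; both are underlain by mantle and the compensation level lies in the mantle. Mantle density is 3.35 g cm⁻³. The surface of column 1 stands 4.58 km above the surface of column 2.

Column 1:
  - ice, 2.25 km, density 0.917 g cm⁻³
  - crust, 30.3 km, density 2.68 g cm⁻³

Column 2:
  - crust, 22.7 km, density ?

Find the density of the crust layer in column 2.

Take the compensation level at the base of the deeper column (depth z_c below the surface of column 1) and equate Σ ρ_i t_i down to z_c; mantle fills any gap and the z_c terms cancel.
Column 1: 2.25×0.917 + 30.3×2.68 + (z_c − 32.55)×3.35
Column 2: 4.58×0 + 22.7×ρ + (z_c − 4.58 − 22.7)×3.35
The z_c×3.35 term appears on both sides and cancels. Collect the known terms of each column as K = Σ(ρt)_known − 3.35 × (depth of known layers): K_1 = 83.26725 − 3.35×32.55 = −25.77525; K_2 = 0 − 3.35×(4.58 + 22.7) = −91.388.
Balance: K_1 = K_2 + 22.7×ρ, so ρ = (K_1 − K_2)/22.7 = 65.6127/22.7 = 2.89 g cm⁻³.

2.89 g cm⁻³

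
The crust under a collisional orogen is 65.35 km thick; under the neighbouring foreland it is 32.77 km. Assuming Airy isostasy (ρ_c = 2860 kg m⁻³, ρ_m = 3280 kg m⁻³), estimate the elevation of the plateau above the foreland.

4.17 km

Excess crust Δ = 65.35 km − 32.77 km = 32.58 km, split between elevation h and root r with h + r = Δ.
Airy balance ρ_c h = (ρ_m − ρ_c) r gives r = h ρ_c/(ρ_m − ρ_c), so h (1 + ρ_c/(ρ_m − ρ_c)) = Δ, i.e. h = Δ (ρ_m − ρ_c)/ρ_m.
h = 32.58 km × 420/3280 = 4.17 km.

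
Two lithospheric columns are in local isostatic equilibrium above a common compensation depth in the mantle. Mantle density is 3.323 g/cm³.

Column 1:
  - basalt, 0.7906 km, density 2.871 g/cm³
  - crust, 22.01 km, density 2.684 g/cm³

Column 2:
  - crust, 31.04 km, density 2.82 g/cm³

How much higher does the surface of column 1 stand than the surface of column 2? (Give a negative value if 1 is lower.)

−0.359 km

For any compensation level in the mantle, the mantle terms cancel and isostasy reduces to e = (Σt_1 − Σt_2) − (Σ(ρt)_1 − Σ(ρt)_2) / ρ_m.
Σt_1 = 22.8006 km; Σt_2 = 31.04 km; Σ(ρt)_1 = 61.3446526; Σ(ρt)_2 = 87.5328 (in km·g/cm³).
e = (22.8006 − 31.04) − (61.3446526 − 87.5328) / 3.323 = −0.359 km.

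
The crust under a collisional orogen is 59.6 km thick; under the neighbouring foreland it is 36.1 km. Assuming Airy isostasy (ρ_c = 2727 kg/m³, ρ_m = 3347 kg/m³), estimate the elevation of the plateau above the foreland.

Excess crust Δ = 59.6 km − 36.1 km = 23.5 km, split between elevation h and root r with h + r = Δ.
Airy balance ρ_c h = (ρ_m − ρ_c) r gives r = h ρ_c/(ρ_m − ρ_c), so h (1 + ρ_c/(ρ_m − ρ_c)) = Δ, i.e. h = Δ (ρ_m − ρ_c)/ρ_m.
h = 23.5 km × 620/3347 = 4.35 km.

4.35 km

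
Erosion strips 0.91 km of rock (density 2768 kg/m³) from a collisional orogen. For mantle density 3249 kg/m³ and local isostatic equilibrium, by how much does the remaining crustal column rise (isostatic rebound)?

0.775 km

Unloading: uplift u = e ρ_c/ρ_m = 0.91 km × 2768/3249 = 0.775 km.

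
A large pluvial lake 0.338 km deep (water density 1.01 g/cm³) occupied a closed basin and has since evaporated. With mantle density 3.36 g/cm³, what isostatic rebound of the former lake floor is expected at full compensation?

u = d ρ_w/ρ_m = 0.338 km × 1.01/3.36 = 0.102 km.

0.102 km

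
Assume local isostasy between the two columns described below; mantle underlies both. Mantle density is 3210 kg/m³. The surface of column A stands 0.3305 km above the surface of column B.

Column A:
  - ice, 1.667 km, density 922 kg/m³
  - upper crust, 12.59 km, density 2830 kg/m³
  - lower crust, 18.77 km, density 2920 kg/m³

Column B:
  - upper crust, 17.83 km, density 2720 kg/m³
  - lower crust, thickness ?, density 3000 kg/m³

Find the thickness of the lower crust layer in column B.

20.2 km

Take the compensation level at the base of the deeper column (depth z_c below the surface of column A) and equate Σ ρ_i t_i down to z_c; mantle fills any gap and the z_c terms cancel.
Column A: 1.667×922 + 12.59×2830 + 18.77×2920 + (z_c − 33.027)×3210
Column B: 0.3305×0 + 17.83×2720 + x×3000 + (z_c − 0.3305 − 17.83 − x)×3210
The z_c×3210 term appears on both sides and cancels. Collect the known terms of each column as K = Σ(ρt)_known − 3210 × (depth of known layers): K_A = 91975.074 − 3210×33.027 = −14041.596; K_B = 48497.6 − 3210×(0.3305 + 17.83) = −9797.605.
Balance: K_A = K_B − x×(3210 − 3000), so x = (K_B − K_A)/(3210 − 3000) = 4243.99/210 = 20.2 km.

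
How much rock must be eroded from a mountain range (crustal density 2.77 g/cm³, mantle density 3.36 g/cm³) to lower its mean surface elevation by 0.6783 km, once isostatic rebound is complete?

3.86 km

Net drop Δ = e − u = e − e ρ_c/ρ_m = e (ρ_m − ρ_c)/ρ_m.
e = Δ ρ_m/(ρ_m − ρ_c) = 0.6783 km × 3.36/0.59 = 3.86 km.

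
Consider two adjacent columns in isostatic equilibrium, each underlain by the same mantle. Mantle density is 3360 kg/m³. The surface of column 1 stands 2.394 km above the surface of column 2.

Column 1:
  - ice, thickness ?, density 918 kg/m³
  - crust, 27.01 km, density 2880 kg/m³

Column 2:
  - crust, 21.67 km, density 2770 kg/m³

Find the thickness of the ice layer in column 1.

3.22 km

Take the compensation level at the base of the deeper column (depth z_c below the surface of column 1) and equate Σ ρ_i t_i down to z_c; mantle fills any gap and the z_c terms cancel.
Column 1: x×918 + 27.01×2880 + (z_c − 27.01 − x)×3360
Column 2: 2.394×0 + 21.67×2770 + (z_c − 2.394 − 21.67)×3360
The z_c×3360 term appears on both sides and cancels. Collect the known terms of each column as K = Σ(ρt)_known − 3360 × (depth of known layers): K_1 = 77788.8 − 3360×27.01 = −12964.8; K_2 = 60025.9 − 3360×(2.394 + 21.67) = −20829.14.
Balance: K_1 − x×(3360 − 918) = K_2, so x = (K_1 − K_2)/(3360 − 918) = 7864.34/2442 = 3.22 km.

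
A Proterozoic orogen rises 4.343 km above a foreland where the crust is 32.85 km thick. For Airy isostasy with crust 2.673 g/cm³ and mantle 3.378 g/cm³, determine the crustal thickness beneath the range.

53.7 km

Root depth r = h ρ_c / (ρ_m − ρ_c) = 4.343 km × 2.673 / 0.705 = 16.47 km.
Total thickness = T + h + r = 32.85 km + 4.343 km + 16.47 km = 53.7 km.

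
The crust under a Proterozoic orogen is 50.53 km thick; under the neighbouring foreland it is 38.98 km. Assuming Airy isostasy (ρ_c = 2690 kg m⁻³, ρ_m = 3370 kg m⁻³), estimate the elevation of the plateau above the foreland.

Excess crust Δ = 50.53 km − 38.98 km = 11.55 km, split between elevation h and root r with h + r = Δ.
Airy balance ρ_c h = (ρ_m − ρ_c) r gives r = h ρ_c/(ρ_m − ρ_c), so h (1 + ρ_c/(ρ_m − ρ_c)) = Δ, i.e. h = Δ (ρ_m − ρ_c)/ρ_m.
h = 11.55 km × 680/3370 = 2.33 km.

2.33 km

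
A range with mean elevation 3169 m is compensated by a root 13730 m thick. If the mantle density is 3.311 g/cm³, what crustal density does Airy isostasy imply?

2.69 g/cm³

ρ_c h = (ρ_m − ρ_c) r → ρ_c (h + r) = ρ_m r → ρ_c = ρ_m r / (h + r).
ρ_c = 3.311 × 13730 m / (3169 m + 13730 m) = 2.69 g/cm³.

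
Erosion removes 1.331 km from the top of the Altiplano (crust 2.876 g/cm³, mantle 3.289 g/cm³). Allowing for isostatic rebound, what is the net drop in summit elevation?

0.167 km

Rebound u = e ρ_c/ρ_m = 1.331 km × 2.876/3.289 = 1.164 km.
Net surface drop = e − u = 1.331 km − 1.164 km = e (ρ_m − ρ_c)/ρ_m = 0.167 km.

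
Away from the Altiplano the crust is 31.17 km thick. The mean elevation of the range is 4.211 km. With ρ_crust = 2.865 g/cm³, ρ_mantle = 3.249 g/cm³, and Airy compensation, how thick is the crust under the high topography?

Root depth r = h ρ_c / (ρ_m − ρ_c) = 4.211 km × 2.865 / 0.384 = 31.42 km.
Total thickness = T + h + r = 31.17 km + 4.211 km + 31.42 km = 66.8 km.

66.8 km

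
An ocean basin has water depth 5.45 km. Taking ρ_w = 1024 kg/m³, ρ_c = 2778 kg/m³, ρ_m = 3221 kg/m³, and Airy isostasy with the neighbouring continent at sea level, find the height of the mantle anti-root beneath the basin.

Isostatic balance requires: replacing crust with seawater at the top is compensated by replacing crust with mantle at the base: d (ρ_c − ρ_w) = a (ρ_m − ρ_c).
a = d (ρ_c − ρ_w)/(ρ_m − ρ_c) = 5.45 km × 1754/443 = 21.6 km.

21.6 km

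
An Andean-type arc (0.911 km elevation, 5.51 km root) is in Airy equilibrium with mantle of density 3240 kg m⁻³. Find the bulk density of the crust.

ρ_c h = (ρ_m − ρ_c) r → ρ_c (h + r) = ρ_m r → ρ_c = ρ_m r / (h + r).
ρ_c = 3240 × 5.51 km / (0.911 km + 5.51 km) = 2780 kg m⁻³.

2780 kg m⁻³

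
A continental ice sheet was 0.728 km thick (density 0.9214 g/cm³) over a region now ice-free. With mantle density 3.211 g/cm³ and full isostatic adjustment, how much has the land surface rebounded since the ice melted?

0.209 km

Removing the load lets mantle flow back in; uplift u satisfies ρ_ice t = ρ_m u.
u = t ρ_ice/ρ_m = 0.728 km × 0.9214/3.211 = 0.209 km.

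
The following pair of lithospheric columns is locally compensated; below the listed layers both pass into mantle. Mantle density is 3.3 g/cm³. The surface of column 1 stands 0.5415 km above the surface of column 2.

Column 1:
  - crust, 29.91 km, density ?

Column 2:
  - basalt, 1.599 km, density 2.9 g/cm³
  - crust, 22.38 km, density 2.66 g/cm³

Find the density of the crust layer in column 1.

Take the compensation level at the base of the deeper column (depth z_c below the surface of column 1) and equate Σ ρ_i t_i down to z_c; mantle fills any gap and the z_c terms cancel.
Column 1: 29.91×ρ + (z_c − 29.91)×3.3
Column 2: 0.5415×0 + 1.599×2.9 + 22.38×2.66 + (z_c − 0.5415 − 23.979)×3.3
The z_c×3.3 term appears on both sides and cancels. Collect the known terms of each column as K = Σ(ρt)_known − 3.3 × (depth of known layers): K_1 = 0 − 3.3×29.91 = −98.703; K_2 = 64.1679 − 3.3×(0.5415 + 23.979) = −16.74975.
Balance: K_1 + 29.91×ρ = K_2, so ρ = (K_2 − K_1)/29.91 = 81.9532/29.91 = 2.74 g/cm³.

2.74 g/cm³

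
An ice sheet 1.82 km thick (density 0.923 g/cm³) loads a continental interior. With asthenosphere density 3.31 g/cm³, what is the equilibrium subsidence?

0.508 km

For local isostatic compensation: the ice load ρ_ice t is balanced by mantle displaced below, ρ_m s.
s = t ρ_ice / ρ_m = 1.82 km × 0.923/3.31 = 0.508 km.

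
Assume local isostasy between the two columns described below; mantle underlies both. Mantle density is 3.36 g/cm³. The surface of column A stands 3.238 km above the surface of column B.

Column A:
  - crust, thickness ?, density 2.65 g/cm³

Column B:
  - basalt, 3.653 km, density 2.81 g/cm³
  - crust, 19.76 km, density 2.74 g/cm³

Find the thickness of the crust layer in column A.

Take the compensation level at the base of the deeper column (depth z_c below the surface of column A) and equate Σ ρ_i t_i down to z_c; mantle fills any gap and the z_c terms cancel.
Column A: x×2.65 + (z_c − 0 − x)×3.36
Column B: 3.238×0 + 3.653×2.81 + 19.76×2.74 + (z_c − 3.238 − 23.413)×3.36
The z_c×3.36 term appears on both sides and cancels. Collect the known terms of each column as K = Σ(ρt)_known − 3.36 × (depth of known layers): K_A = 0 − 3.36×0 = 0; K_B = 64.40733 − 3.36×(3.238 + 23.413) = −25.14003.
Balance: K_A − x×(3.36 − 2.65) = K_B, so x = (K_A − K_B)/(3.36 − 2.65) = 25.14/0.71 = 35.4 km.

35.4 km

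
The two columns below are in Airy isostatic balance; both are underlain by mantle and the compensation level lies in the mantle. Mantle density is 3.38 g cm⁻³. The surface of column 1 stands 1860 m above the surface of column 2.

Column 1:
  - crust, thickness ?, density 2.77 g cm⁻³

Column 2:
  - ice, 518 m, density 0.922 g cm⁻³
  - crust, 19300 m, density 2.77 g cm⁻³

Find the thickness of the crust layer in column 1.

Take the compensation level at the base of the deeper column (depth z_c below the surface of column 1) and equate Σ ρ_i t_i down to z_c; mantle fills any gap and the z_c terms cancel.
Column 1: x×2.77 + (z_c − 0 − x)×3.38
Column 2: 1860×0 + 518×0.922 + 19300×2.77 + (z_c − 1860 − 19818)×3.38
The z_c×3.38 term appears on both sides and cancels. Collect the known terms of each column as K = Σ(ρt)_known − 3.38 × (depth of known layers): K_1 = 0 − 3.38×0 = 0; K_2 = 53938.596 − 3.38×(1860 + 19818) = −19333.044.
Balance: K_1 − x×(3.38 − 2.77) = K_2, so x = (K_1 − K_2)/(3.38 − 2.77) = 19333/0.61 = 31700 m.

31700 m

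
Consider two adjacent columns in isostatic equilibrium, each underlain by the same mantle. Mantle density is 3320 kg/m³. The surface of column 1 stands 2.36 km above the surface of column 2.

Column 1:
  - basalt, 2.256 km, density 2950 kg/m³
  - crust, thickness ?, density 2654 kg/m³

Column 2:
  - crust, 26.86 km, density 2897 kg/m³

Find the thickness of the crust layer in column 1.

27.6 km

Take the compensation level at the base of the deeper column (depth z_c below the surface of column 1) and equate Σ ρ_i t_i down to z_c; mantle fills any gap and the z_c terms cancel.
Column 1: 2.256×2950 + x×2654 + (z_c − 2.256 − x)×3320
Column 2: 2.36×0 + 26.86×2897 + (z_c − 2.36 − 26.86)×3320
The z_c×3320 term appears on both sides and cancels. Collect the known terms of each column as K = Σ(ρt)_known − 3320 × (depth of known layers): K_1 = 6655.2 − 3320×2.256 = −834.72; K_2 = 77813.42 − 3320×(2.36 + 26.86) = −19196.98.
Balance: K_1 − x×(3320 − 2654) = K_2, so x = (K_1 − K_2)/(3320 − 2654) = 18362.3/666 = 27.6 km.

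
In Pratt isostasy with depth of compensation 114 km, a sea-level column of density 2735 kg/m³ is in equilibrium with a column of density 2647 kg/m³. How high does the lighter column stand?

ρ_ref D = ρ (D + h) → h = D (ρ_ref − ρ)/ρ.
h = 114 km × (2735 − 2647)/2647 = 3.79 km.

3.79 km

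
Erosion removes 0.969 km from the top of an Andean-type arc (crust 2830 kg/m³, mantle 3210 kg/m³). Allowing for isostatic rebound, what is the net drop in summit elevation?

0.115 km

Rebound u = e ρ_c/ρ_m = 0.969 km × 2830/3210 = 0.8543 km.
Net surface drop = e − u = 0.969 km − 0.8543 km = e (ρ_m − ρ_c)/ρ_m = 0.115 km.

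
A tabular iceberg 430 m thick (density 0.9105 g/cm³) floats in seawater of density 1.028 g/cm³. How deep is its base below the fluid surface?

381 m

Draft d = t ρ_obj/ρ_fluid = 430 m × 0.9105/1.028 = 381 m.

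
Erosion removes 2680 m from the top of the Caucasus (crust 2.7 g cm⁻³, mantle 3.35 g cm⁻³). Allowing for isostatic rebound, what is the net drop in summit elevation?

Rebound u = e ρ_c/ρ_m = 2680 m × 2.7/3.35 = 2160 m.
Net surface drop = e − u = 2680 m − 2160 m = e (ρ_m − ρ_c)/ρ_m = 520 m.

520 m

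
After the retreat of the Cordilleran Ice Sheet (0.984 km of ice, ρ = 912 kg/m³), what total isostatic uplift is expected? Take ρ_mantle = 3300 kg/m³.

Removing the load lets mantle flow back in; uplift u satisfies ρ_ice t = ρ_m u.
u = t ρ_ice/ρ_m = 0.984 km × 912/3300 = 0.272 km.

0.272 km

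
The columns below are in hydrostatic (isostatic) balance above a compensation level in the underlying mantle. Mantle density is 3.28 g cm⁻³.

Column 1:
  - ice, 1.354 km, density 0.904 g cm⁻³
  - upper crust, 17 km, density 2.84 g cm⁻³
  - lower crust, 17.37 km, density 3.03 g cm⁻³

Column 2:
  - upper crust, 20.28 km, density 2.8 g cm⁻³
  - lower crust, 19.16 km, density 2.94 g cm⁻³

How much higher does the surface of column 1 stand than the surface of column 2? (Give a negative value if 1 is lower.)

For any compensation level in the mantle, the mantle terms cancel and isostasy reduces to e = (Σt_1 − Σt_2) − (Σ(ρt)_1 − Σ(ρt)_2) / ρ_m.
Σt_1 = 35.724 km; Σt_2 = 39.44 km; Σ(ρt)_1 = 102.135116; Σ(ρt)_2 = 113.1144 (in km·g cm⁻³).
e = (35.724 − 39.44) − (102.135116 − 113.1144) / 3.28 = −0.369 km.

−0.369 km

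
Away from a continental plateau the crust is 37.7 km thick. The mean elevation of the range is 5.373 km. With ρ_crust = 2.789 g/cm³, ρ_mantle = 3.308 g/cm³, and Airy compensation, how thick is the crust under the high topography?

71.9 km

Root depth r = h ρ_c / (ρ_m − ρ_c) = 5.373 km × 2.789 / 0.519 = 28.87 km.
Total thickness = T + h + r = 37.7 km + 5.373 km + 28.87 km = 71.9 km.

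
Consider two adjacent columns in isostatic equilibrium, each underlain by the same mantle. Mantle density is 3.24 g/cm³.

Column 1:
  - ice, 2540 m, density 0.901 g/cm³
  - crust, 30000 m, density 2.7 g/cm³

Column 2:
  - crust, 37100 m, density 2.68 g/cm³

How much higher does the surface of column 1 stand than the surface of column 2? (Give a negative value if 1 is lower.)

421 m

For any compensation level in the mantle, the mantle terms cancel and isostasy reduces to e = (Σt_1 − Σt_2) − (Σ(ρt)_1 − Σ(ρt)_2) / ρ_m.
Σt_1 = 32540 m; Σt_2 = 37100 m; Σ(ρt)_1 = 83288.54; Σ(ρt)_2 = 99428 (in m·g/cm³).
e = (32540 − 37100) − (83288.54 − 99428) / 3.24 = 421 m.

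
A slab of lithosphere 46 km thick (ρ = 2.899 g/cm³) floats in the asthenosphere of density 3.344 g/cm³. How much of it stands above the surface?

Floating equilibrium: submerged depth d = t ρ_obj/ρ_fluid = 46 km × 2.899/3.344 = 39.88 km.
Freeboard = t − d = 46 km − 39.88 km = 6.12 km.

6.12 km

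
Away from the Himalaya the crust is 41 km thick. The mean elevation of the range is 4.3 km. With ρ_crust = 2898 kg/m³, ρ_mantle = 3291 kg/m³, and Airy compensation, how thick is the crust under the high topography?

Root depth r = h ρ_c / (ρ_m − ρ_c) = 4.3 km × 2898 / 393 = 31.71 km.
Total thickness = T + h + r = 41 km + 4.3 km + 31.71 km = 77 km.

77 km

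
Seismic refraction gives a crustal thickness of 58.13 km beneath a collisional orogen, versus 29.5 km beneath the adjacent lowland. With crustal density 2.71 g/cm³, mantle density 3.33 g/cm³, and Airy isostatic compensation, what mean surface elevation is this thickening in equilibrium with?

5.33 km

Excess crust Δ = 58.13 km − 29.5 km = 28.63 km, split between elevation h and root r with h + r = Δ.
Airy balance ρ_c h = (ρ_m − ρ_c) r gives r = h ρ_c/(ρ_m − ρ_c), so h (1 + ρ_c/(ρ_m − ρ_c)) = Δ, i.e. h = Δ (ρ_m − ρ_c)/ρ_m.
h = 28.63 km × 0.62/3.33 = 5.33 km.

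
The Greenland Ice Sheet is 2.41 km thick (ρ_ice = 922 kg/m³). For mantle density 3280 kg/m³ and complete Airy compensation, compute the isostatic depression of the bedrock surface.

For local isostatic compensation: the ice load ρ_ice t is balanced by mantle displaced below, ρ_m s.
s = t ρ_ice / ρ_m = 2.41 km × 922/3280 = 0.677 km.

0.677 km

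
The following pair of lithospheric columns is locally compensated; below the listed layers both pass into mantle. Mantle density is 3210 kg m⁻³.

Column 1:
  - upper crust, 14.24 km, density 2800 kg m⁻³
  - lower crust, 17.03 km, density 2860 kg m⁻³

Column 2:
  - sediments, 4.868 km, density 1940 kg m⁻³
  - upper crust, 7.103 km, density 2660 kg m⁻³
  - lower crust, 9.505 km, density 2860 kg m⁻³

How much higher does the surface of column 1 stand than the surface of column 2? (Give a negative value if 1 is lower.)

−0.504 km

For any compensation level in the mantle, the mantle terms cancel and isostasy reduces to e = (Σt_1 − Σt_2) − (Σ(ρt)_1 − Σ(ρt)_2) / ρ_m.
Σt_1 = 31.27 km; Σt_2 = 21.476 km; Σ(ρt)_1 = 88577.8; Σ(ρt)_2 = 55522.2 (in km·kg m⁻³).
e = (31.27 − 21.476) − (88577.8 − 55522.2) / 3210 = −0.504 km.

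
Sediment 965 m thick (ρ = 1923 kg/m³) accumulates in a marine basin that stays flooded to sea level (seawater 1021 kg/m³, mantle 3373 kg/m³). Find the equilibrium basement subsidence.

Submarine loading: the sediment displaces seawater, and the subsidence is in turn flooded, so s (ρ_m − ρ_w) = t (ρ_sed − ρ_w).
s = 965 m × (1923 − 1021) / (3373 − 1021) = 370 m.

370 m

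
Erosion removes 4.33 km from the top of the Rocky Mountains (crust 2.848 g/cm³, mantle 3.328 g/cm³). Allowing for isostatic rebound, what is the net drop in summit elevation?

Rebound u = e ρ_c/ρ_m = 4.33 km × 2.848/3.328 = 3.705 km.
Net surface drop = e − u = 4.33 km − 3.705 km = e (ρ_m − ρ_c)/ρ_m = 0.625 km.

0.625 km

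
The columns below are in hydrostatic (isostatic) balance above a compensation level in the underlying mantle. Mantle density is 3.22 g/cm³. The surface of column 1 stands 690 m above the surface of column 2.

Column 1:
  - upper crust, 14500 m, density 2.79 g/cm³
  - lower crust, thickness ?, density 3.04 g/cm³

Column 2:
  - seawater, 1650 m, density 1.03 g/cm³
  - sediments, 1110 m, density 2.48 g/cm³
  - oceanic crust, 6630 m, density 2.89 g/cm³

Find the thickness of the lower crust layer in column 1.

Take the compensation level at the base of the deeper column (depth z_c below the surface of column 1) and equate Σ ρ_i t_i down to z_c; mantle fills any gap and the z_c terms cancel.
Column 1: 14500×2.79 + x×3.04 + (z_c − 14500 − x)×3.22
Column 2: 690×0 + 1650×1.03 + 1110×2.48 + 6630×2.89 + (z_c − 690 − 9390)×3.22
The z_c×3.22 term appears on both sides and cancels. Collect the known terms of each column as K = Σ(ρt)_known − 3.22 × (depth of known layers): K_1 = 40455 − 3.22×14500 = −6235; K_2 = 23613 − 3.22×(690 + 9390) = −8844.6.
Balance: K_1 − x×(3.22 − 3.04) = K_2, so x = (K_1 − K_2)/(3.22 − 3.04) = 2609.6/0.18 = 14500 m.

14500 m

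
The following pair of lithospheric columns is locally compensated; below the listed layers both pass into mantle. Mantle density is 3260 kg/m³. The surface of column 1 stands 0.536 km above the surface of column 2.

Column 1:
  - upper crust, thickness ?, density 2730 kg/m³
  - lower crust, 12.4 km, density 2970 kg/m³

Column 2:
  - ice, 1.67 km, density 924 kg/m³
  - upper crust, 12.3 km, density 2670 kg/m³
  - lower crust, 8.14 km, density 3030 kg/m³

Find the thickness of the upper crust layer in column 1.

Take the compensation level at the base of the deeper column (depth z_c below the surface of column 1) and equate Σ ρ_i t_i down to z_c; mantle fills any gap and the z_c terms cancel.
Column 1: x×2730 + 12.4×2970 + (z_c − 12.4 − x)×3260
Column 2: 0.536×0 + 1.67×924 + 12.3×2670 + 8.14×3030 + (z_c − 0.536 − 22.11)×3260
The z_c×3260 term appears on both sides and cancels. Collect the known terms of each column as K = Σ(ρt)_known − 3260 × (depth of known layers): K_1 = 36828 − 3260×12.4 = −3596; K_2 = 59048.28 − 3260×(0.536 + 22.11) = −14777.68.
Balance: K_1 − x×(3260 − 2730) = K_2, so x = (K_1 − K_2)/(3260 − 2730) = 11181.7/530 = 21.1 km.

21.1 km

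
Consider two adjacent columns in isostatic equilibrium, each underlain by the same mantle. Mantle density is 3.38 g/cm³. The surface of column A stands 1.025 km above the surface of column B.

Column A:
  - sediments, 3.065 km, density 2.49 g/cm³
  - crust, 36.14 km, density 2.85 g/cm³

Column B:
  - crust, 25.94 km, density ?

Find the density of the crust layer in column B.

Take the compensation level at the base of the deeper column (depth z_c below the surface of column A) and equate Σ ρ_i t_i down to z_c; mantle fills any gap and the z_c terms cancel.
Column A: 3.065×2.49 + 36.14×2.85 + (z_c − 39.205)×3.38
Column B: 1.025×0 + 25.94×ρ + (z_c − 1.025 − 25.94)×3.38
The z_c×3.38 term appears on both sides and cancels. Collect the known terms of each column as K = Σ(ρt)_known − 3.38 × (depth of known layers): K_A = 110.63085 − 3.38×39.205 = −21.88205; K_B = 0 − 3.38×(1.025 + 25.94) = −91.1417.
Balance: K_A = K_B + 25.94×ρ, so ρ = (K_A − K_B)/25.94 = 69.2596/25.94 = 2.67 g/cm³.

2.67 g/cm³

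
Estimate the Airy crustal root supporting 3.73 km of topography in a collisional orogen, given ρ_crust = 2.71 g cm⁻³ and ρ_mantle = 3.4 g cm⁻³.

By Archimedes' principle applied to the lithosphere: the weight of the topography is balanced by the buoyancy of the root, ρ_c h = (ρ_m − ρ_c) r.
r = h · ρ_c / (ρ_m − ρ_c) = 3.73 km × 2.71 / (3.4 − 2.71) = 14.6 km.

14.6 km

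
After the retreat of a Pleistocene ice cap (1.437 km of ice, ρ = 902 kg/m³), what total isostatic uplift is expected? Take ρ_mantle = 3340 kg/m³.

Removing the load lets mantle flow back in; uplift u satisfies ρ_ice t = ρ_m u.
u = t ρ_ice/ρ_m = 1.437 km × 902/3340 = 0.388 km.

0.388 km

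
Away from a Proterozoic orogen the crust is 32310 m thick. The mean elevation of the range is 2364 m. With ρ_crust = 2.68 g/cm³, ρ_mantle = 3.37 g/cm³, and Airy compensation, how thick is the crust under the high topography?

43900 m

Root depth r = h ρ_c / (ρ_m − ρ_c) = 2364 m × 2.68 / 0.69 = 9182 m.
Total thickness = T + h + r = 32310 m + 2364 m + 9182 m = 43900 m.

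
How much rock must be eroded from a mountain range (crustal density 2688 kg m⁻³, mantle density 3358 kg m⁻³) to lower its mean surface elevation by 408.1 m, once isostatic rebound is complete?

Net drop Δ = e − u = e − e ρ_c/ρ_m = e (ρ_m − ρ_c)/ρ_m.
e = Δ ρ_m/(ρ_m − ρ_c) = 408.1 m × 3358/670 = 2050 m.

2050 m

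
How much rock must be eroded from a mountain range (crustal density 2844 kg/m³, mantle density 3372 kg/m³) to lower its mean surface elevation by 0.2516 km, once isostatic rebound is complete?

1.61 km

Net drop Δ = e − u = e − e ρ_c/ρ_m = e (ρ_m − ρ_c)/ρ_m.
e = Δ ρ_m/(ρ_m − ρ_c) = 0.2516 km × 3372/528 = 1.61 km.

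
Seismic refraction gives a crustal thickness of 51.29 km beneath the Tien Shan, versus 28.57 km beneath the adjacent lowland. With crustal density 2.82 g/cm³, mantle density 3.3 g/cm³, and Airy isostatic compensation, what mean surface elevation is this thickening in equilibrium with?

Excess crust Δ = 51.29 km − 28.57 km = 22.72 km, split between elevation h and root r with h + r = Δ.
Airy balance ρ_c h = (ρ_m − ρ_c) r gives r = h ρ_c/(ρ_m − ρ_c), so h (1 + ρ_c/(ρ_m − ρ_c)) = Δ, i.e. h = Δ (ρ_m − ρ_c)/ρ_m.
h = 22.72 km × 0.48/3.3 = 3.3 km.

3.3 km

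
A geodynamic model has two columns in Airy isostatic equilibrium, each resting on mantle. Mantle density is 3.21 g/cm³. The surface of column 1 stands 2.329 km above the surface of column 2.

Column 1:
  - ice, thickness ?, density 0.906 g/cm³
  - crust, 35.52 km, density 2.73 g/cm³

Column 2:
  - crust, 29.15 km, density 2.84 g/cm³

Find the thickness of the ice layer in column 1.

0.526 km

Take the compensation level at the base of the deeper column (depth z_c below the surface of column 1) and equate Σ ρ_i t_i down to z_c; mantle fills any gap and the z_c terms cancel.
Column 1: x×0.906 + 35.52×2.73 + (z_c − 35.52 − x)×3.21
Column 2: 2.329×0 + 29.15×2.84 + (z_c − 2.329 − 29.15)×3.21
The z_c×3.21 term appears on both sides and cancels. Collect the known terms of each column as K = Σ(ρt)_known − 3.21 × (depth of known layers): K_1 = 96.9696 − 3.21×35.52 = −17.0496; K_2 = 82.786 − 3.21×(2.329 + 29.15) = −18.26159.
Balance: K_1 − x×(3.21 − 0.906) = K_2, so x = (K_1 − K_2)/(3.21 − 0.906) = 1.21199/2.304 = 0.526 km.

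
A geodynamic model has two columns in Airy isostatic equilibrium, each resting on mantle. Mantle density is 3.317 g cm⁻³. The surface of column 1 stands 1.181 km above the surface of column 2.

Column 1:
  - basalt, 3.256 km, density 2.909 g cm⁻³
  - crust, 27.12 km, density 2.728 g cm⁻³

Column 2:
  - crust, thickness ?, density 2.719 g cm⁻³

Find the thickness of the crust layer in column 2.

Take the compensation level at the base of the deeper column (depth z_c below the surface of column 1) and equate Σ ρ_i t_i down to z_c; mantle fills any gap and the z_c terms cancel.
Column 1: 3.256×2.909 + 27.12×2.728 + (z_c − 30.376)×3.317
Column 2: 1.181×0 + x×2.719 + (z_c − 1.181 − 0 − x)×3.317
The z_c×3.317 term appears on both sides and cancels. Collect the known terms of each column as K = Σ(ρt)_known − 3.317 × (depth of known layers): K_1 = 83.455064 − 3.317×30.376 = −17.302128; K_2 = 0 − 3.317×(1.181 + 0) = −3.917377.
Balance: K_1 = K_2 − x×(3.317 − 2.719), so x = (K_2 − K_1)/(3.317 − 2.719) = 13.3848/0.598 = 22.4 km.

22.4 km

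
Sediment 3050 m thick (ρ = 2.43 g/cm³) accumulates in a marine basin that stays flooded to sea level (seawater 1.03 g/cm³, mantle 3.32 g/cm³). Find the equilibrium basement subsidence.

Submarine loading: the sediment displaces seawater, and the subsidence is in turn flooded, so s (ρ_m − ρ_w) = t (ρ_sed − ρ_w).
s = 3050 m × (2.43 − 1.03) / (3.32 − 1.03) = 1860 m.

1860 m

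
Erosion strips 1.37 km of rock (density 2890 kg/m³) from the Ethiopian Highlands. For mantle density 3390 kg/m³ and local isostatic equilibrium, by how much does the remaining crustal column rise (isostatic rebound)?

1.17 km

Unloading: uplift u = e ρ_c/ρ_m = 1.37 km × 2890/3390 = 1.17 km.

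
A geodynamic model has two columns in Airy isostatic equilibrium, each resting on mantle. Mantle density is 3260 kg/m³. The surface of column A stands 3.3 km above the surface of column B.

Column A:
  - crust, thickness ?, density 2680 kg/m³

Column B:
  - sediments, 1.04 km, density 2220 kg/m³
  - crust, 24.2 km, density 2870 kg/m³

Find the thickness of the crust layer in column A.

Take the compensation level at the base of the deeper column (depth z_c below the surface of column A) and equate Σ ρ_i t_i down to z_c; mantle fills any gap and the z_c terms cancel.
Column A: x×2680 + (z_c − 0 − x)×3260
Column B: 3.3×0 + 1.04×2220 + 24.2×2870 + (z_c − 3.3 − 25.24)×3260
The z_c×3260 term appears on both sides and cancels. Collect the known terms of each column as K = Σ(ρt)_known − 3260 × (depth of known layers): K_A = 0 − 3260×0 = 0; K_B = 71762.8 − 3260×(3.3 + 25.24) = −21277.6.
Balance: K_A − x×(3260 − 2680) = K_B, so x = (K_A − K_B)/(3260 − 2680) = 21277.6/580 = 36.7 km.

36.7 km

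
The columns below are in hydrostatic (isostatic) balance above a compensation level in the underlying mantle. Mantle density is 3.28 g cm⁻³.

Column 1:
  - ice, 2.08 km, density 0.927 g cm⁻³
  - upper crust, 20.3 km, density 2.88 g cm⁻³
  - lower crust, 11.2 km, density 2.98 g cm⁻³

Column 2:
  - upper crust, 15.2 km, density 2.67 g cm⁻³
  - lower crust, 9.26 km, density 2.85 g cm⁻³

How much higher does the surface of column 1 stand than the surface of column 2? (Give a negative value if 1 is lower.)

For any compensation level in the mantle, the mantle terms cancel and isostasy reduces to e = (Σt_1 − Σt_2) − (Σ(ρt)_1 − Σ(ρt)_2) / ρ_m.
Σt_1 = 33.58 km; Σt_2 = 24.46 km; Σ(ρt)_1 = 93.76816; Σ(ρt)_2 = 66.975 (in km·g cm⁻³).
e = (33.58 − 24.46) − (93.76816 − 66.975) / 3.28 = 0.951 km.

0.951 km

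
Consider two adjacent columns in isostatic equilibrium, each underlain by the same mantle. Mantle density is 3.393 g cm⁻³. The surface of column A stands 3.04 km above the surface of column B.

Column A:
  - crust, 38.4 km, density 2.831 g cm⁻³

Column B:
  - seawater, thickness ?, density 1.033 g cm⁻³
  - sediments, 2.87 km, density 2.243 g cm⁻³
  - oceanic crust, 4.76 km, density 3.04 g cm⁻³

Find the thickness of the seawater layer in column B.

Take the compensation level at the base of the deeper column (depth z_c below the surface of column A) and equate Σ ρ_i t_i down to z_c; mantle fills any gap and the z_c terms cancel.
Column A: 38.4×2.831 + (z_c − 38.4)×3.393
Column B: 3.04×0 + x×1.033 + 2.87×2.243 + 4.76×3.04 + (z_c − 3.04 − 7.63 − x)×3.393
The z_c×3.393 term appears on both sides and cancels. Collect the known terms of each column as K = Σ(ρt)_known − 3.393 × (depth of known layers): K_A = 108.7104 − 3.393×38.4 = −21.5808; K_B = 20.90781 − 3.393×(3.04 + 7.63) = −15.2955.
Balance: K_A = K_B − x×(3.393 − 1.033), so x = (K_B − K_A)/(3.393 − 1.033) = 6.2853/2.36 = 2.66 km.

2.66 km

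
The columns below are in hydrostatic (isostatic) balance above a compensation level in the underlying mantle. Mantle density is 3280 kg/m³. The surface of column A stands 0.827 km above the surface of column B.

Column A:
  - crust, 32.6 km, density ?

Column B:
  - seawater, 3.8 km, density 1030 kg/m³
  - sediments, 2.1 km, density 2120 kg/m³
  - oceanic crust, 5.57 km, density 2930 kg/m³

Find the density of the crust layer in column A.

Take the compensation level at the base of the deeper column (depth z_c below the surface of column A) and equate Σ ρ_i t_i down to z_c; mantle fills any gap and the z_c terms cancel.
Column A: 32.6×ρ + (z_c − 32.6)×3280
Column B: 0.827×0 + 3.8×1030 + 2.1×2120 + 5.57×2930 + (z_c − 0.827 − 11.47)×3280
The z_c×3280 term appears on both sides and cancels. Collect the known terms of each column as K = Σ(ρt)_known − 3280 × (depth of known layers): K_A = 0 − 3280×32.6 = −106928; K_B = 24686.1 − 3280×(0.827 + 11.47) = −15648.06.
Balance: K_A + 32.6×ρ = K_B, so ρ = (K_B − K_A)/32.6 = 91279.9/32.6 = 2800 kg/m³.

2800 kg/m³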